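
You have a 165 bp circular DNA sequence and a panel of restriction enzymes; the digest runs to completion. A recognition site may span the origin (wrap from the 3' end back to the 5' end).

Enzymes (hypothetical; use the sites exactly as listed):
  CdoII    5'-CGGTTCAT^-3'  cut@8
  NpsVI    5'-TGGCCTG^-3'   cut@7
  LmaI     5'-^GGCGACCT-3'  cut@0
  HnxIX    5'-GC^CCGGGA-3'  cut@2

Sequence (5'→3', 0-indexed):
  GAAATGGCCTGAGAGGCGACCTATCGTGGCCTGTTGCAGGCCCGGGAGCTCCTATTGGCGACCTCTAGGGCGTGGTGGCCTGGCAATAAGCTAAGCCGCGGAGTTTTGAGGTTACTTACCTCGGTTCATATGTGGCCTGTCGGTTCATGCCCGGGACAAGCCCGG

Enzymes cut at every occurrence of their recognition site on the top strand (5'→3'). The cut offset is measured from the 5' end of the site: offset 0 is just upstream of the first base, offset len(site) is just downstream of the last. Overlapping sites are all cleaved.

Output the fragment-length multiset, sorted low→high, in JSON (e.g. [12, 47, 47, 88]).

Per-enzyme occurrences:
  CdoII CGGTTCAT/8: at [121, 140] ⇒ [129, 148]
  NpsVI TGGCCTG/7: at [4, 26, 75, 132] ⇒ [11, 33, 82, 139]
  LmaI GGCGACCT/0: at [14, 56] ⇒ [14, 56]
  HnxIX GCCCGGGA/2: at [39, 148, 159] ⇒ [41, 150, 161]

Pooled cuts: [11, 14, 33, 41, 56, 82, 129, 139, 148, 150, 161]

Fragments:
  11→14: 3 bp
  14→33: 19 bp
  33→41: 8 bp
  41→56: 15 bp
  56→82: 26 bp
  82→129: 47 bp
  129→139: 10 bp
  139→148: 9 bp
  148→150: 2 bp
  150→161: 11 bp
  161→11 (wrap): 165-161+11 = 15 bp

[2,3,8,9,10,11,15,15,19,26,47]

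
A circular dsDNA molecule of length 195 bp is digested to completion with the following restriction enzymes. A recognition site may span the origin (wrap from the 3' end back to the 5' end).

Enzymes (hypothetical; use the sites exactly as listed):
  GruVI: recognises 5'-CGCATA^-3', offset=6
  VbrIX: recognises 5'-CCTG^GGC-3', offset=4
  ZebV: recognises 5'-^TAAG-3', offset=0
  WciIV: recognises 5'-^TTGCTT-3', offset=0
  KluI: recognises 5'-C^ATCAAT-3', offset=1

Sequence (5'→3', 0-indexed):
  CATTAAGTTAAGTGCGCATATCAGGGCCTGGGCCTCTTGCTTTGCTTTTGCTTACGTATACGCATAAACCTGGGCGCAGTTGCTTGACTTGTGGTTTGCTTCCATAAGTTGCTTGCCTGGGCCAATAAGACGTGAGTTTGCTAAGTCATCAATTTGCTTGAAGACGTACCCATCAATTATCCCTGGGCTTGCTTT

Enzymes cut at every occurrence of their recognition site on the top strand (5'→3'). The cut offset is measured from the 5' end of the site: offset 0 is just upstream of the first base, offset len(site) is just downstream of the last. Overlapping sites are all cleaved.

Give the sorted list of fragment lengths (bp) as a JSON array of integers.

[3,4,5,5,6,6,6,6,6,6,7,9,10,10,11,12,14,16,16,18,19]

Scan for sites:
  GruVI CGCATA/6: at [14, 60] ⇒ [20, 66]
  VbrIX CCTGGGC/4: at [26, 68, 115, 181] ⇒ [30, 72, 119, 185]
  ZebV TAAG/0: at [3, 8, 104, 125, 141] ⇒ [3, 8, 104, 125, 141]
  WciIV TTGCTT/0: at [36, 41, 47, 79, 95, 108, 153, 188] ⇒ [36, 41, 47, 79, 95, 108, 153, 188]
  KluI CATCAAT/1: at [146, 170] ⇒ [147, 171]

All cut coordinates (distinct, sorted): [3, 8, 20, 30, 36, 41, 47, 66, 72, 79, 95, 104, 108, 119, 125, 141, 147, 153, 171, 185, 188]

Fragment lengths:
  3→8: 5 bp
  8→20: 12 bp
  20→30: 10 bp
  30→36: 6 bp
  36→41: 5 bp
  41→47: 6 bp
  47→66: 19 bp
  66→72: 6 bp
  72→79: 7 bp
  79→95: 16 bp
  95→104: 9 bp
  104→108: 4 bp
  108→119: 11 bp
  119→125: 6 bp
  125→141: 16 bp
  141→147: 6 bp
  147→153: 6 bp
  153→171: 18 bp
  171→185: 14 bp
  185→188: 3 bp
  188→3 (wrap): 195-188+3 = 10 bp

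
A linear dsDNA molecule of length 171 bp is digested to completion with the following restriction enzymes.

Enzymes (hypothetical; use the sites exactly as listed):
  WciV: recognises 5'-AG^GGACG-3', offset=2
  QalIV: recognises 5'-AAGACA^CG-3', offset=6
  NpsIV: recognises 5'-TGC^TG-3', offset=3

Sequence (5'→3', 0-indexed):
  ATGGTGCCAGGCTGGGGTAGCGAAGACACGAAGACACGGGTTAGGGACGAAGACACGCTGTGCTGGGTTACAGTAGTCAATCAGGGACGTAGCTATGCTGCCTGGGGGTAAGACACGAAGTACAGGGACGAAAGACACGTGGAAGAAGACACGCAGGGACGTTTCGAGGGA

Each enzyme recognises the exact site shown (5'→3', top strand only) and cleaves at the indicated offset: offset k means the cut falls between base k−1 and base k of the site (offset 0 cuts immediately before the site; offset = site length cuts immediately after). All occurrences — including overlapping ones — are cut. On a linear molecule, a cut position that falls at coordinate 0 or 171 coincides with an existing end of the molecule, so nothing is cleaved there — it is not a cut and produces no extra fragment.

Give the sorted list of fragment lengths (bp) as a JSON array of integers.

Scan for sites:
  WciV (AGGGACG, off=2): starts [42, 82, 123, 154] → cuts [44, 84, 125, 156]
  QalIV (AAGACACG, off=6): starts [22, 30, 49, 109, 131, 145] → cuts [28, 36, 55, 115, 137, 151]
  NpsIV (TGCTG, off=3): starts [60, 95] → cuts [63, 98]

Pooled cuts: [28, 36, 44, 55, 63, 84, 98, 115, 125, 137, 151, 156]

Fragment lengths:
  [0,28): 28 bp
  [28,36): 8 bp
  [36,44): 8 bp
  [44,55): 11 bp
  [55,63): 8 bp
  [63,84): 21 bp
  [84,98): 14 bp
  [98,115): 17 bp
  [115,125): 10 bp
  [125,137): 12 bp
  [137,151): 14 bp
  [151,156): 5 bp
  [156,171): 15 bp

[5,8,8,8,10,11,12,14,14,15,17,21,28]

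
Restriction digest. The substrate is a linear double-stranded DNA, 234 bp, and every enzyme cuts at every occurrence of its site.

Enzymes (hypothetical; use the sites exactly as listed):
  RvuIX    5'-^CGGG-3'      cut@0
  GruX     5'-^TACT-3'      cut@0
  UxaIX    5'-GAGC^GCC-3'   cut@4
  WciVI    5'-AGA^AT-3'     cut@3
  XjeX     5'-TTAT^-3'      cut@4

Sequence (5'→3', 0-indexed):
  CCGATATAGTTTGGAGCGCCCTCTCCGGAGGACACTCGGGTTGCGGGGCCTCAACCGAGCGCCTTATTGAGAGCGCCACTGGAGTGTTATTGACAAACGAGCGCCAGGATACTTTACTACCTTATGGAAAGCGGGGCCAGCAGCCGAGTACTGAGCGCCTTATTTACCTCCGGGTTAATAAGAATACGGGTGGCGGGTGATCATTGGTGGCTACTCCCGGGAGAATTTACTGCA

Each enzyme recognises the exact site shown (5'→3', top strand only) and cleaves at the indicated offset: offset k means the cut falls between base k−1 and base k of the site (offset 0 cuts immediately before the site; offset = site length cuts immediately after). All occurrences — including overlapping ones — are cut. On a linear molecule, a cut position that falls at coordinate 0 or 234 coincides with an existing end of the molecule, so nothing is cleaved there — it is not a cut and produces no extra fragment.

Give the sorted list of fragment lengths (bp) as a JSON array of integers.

Site scan:
  RvuIX CGGG/0: at [36, 43, 131, 170, 186, 193, 217] ⇒ [36, 43, 131, 170, 186, 193, 217]
  GruX TACT/0: at [109, 114, 148, 211, 227] ⇒ [109, 114, 148, 211, 227]
  UxaIX GAGCGCC/4: at [13, 56, 70, 98, 152] ⇒ [17, 60, 74, 102, 156]
  WciVI AGAAT/3: at [180, 221] ⇒ [183, 224]
  XjeX TTAT/4: at [63, 86, 121, 159] ⇒ [67, 90, 125, 163]

Pooled cuts: [17, 36, 43, 60, 67, 74, 90, 102, 109, 114, 125, 131, 148, 156, 163, 170, 183, 186, 193, 211, 217, 224, 227]

Fragments:
  [0,17): 17 bp
  [17,36): 19 bp
  [36,43): 7 bp
  [43,60): 17 bp
  [60,67): 7 bp
  [67,74): 7 bp
  [74,90): 16 bp
  [90,102): 12 bp
  [102,109): 7 bp
  [109,114): 5 bp
  [114,125): 11 bp
  [125,131): 6 bp
  [131,148): 17 bp
  [148,156): 8 bp
  [156,163): 7 bp
  [163,170): 7 bp
  [170,183): 13 bp
  [183,186): 3 bp
  [186,193): 7 bp
  [193,211): 18 bp
  [211,217): 6 bp
  [217,224): 7 bp
  [224,227): 3 bp
  [227,234): 7 bp

[3,3,5,6,6,7,7,7,7,7,7,7,7,7,8,11,12,13,16,17,17,17,18,19]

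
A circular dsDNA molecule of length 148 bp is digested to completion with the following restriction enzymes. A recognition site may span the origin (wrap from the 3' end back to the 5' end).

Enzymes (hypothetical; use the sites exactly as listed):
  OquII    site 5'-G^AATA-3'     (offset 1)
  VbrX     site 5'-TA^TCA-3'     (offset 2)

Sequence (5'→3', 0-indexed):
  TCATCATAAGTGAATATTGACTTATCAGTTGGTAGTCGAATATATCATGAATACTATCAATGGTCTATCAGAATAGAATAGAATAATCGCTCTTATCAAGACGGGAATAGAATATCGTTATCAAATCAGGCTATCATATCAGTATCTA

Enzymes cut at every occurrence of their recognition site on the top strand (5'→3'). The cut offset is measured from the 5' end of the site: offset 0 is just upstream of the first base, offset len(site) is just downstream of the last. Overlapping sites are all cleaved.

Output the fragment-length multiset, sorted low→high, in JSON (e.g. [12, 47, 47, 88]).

[4,5,5,5,5,5,6,7,10,10,10,11,12,12,13,14,14]

Scan for sites:
  OquII (GAATA, off=1): starts [11, 37, 48, 70, 75, 80, 104, 109] → cuts [12, 38, 49, 71, 76, 81, 105, 110]
  VbrX (TATCA, off=2): starts [22, 42, 54, 65, 93, 118, 131, 136, 146] → cuts [0, 24, 44, 56, 67, 95, 120, 133, 138]

All cut coordinates (distinct, sorted): [0, 12, 24, 38, 44, 49, 56, 67, 71, 76, 81, 95, 105, 110, 120, 133, 138]

Fragments:
  0→12: 12 bp
  12→24: 12 bp
  24→38: 14 bp
  38→44: 6 bp
  44→49: 5 bp
  49→56: 7 bp
  56→67: 11 bp
  67→71: 4 bp
  71→76: 5 bp
  76→81: 5 bp
  81→95: 14 bp
  95→105: 10 bp
  105→110: 5 bp
  110→120: 10 bp
  120→133: 13 bp
  133→138: 5 bp
  138→0 (wrap): 148-138+0 = 10 bp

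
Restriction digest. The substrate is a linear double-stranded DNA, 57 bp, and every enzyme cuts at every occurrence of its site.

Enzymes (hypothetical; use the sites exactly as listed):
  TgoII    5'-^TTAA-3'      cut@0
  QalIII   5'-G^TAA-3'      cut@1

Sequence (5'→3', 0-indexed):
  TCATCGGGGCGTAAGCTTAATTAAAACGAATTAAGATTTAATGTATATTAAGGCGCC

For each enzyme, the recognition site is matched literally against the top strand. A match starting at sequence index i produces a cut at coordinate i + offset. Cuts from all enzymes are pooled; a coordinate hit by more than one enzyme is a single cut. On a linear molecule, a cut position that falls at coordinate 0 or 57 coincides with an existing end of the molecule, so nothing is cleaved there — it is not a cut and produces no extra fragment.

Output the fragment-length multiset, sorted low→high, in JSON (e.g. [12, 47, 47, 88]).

[4,5,7,10,10,10,11]

Scan for sites:
  TgoII TTAA/0: at [16, 20, 30, 37, 47] ⇒ [16, 20, 30, 37, 47]
  QalIII GTAA/1: at [10] ⇒ [11]

Pooled cuts: [11, 16, 20, 30, 37, 47]

Fragments:
  [0,11): 11 bp
  [11,16): 5 bp
  [16,20): 4 bp
  [20,30): 10 bp
  [30,37): 7 bp
  [37,47): 10 bp
  [47,57): 10 bp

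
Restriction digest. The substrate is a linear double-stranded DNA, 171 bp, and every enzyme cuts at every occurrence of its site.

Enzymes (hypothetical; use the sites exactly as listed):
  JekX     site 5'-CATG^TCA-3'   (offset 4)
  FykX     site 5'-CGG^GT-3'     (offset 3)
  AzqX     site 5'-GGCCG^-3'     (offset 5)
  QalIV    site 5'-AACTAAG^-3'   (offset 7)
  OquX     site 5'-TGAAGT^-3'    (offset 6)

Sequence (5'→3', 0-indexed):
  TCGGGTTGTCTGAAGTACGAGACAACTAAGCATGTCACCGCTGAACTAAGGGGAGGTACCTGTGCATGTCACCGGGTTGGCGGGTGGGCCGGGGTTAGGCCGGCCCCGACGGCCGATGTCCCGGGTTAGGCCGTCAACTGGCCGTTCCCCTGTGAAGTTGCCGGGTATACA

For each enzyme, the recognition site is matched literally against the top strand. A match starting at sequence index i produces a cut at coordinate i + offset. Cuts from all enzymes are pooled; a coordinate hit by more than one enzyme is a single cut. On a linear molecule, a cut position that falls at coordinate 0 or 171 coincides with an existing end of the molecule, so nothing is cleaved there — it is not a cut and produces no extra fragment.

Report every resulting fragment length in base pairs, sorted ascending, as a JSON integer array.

[4,4,6,7,7,8,8,9,9,11,11,12,13,14,14,16,18]

Scan for sites:
  JekX (CATGTCA, off=4): starts [30, 64] → cuts [34, 68]
  FykX (CGGGT, off=3): starts [1, 72, 80, 121, 161] → cuts [4, 75, 83, 124, 164]
  AzqX (GGCCG, off=5): starts [86, 97, 110, 128, 139] → cuts [91, 102, 115, 133, 144]
  QalIV (AACTAAG, off=7): starts [23, 43] → cuts [30, 50]
  OquX (TGAAGT, off=6): starts [10, 152] → cuts [16, 158]

Pooled cuts: [4, 16, 30, 34, 50, 68, 75, 83, 91, 102, 115, 124, 133, 144, 158, 164]

Fragments:
  [0,4): 4 bp
  [4,16): 12 bp
  [16,30): 14 bp
  [30,34): 4 bp
  [34,50): 16 bp
  [50,68): 18 bp
  [68,75): 7 bp
  [75,83): 8 bp
  [83,91): 8 bp
  [91,102): 11 bp
  [102,115): 13 bp
  [115,124): 9 bp
  [124,133): 9 bp
  [133,144): 11 bp
  [144,158): 14 bp
  [158,164): 6 bp
  [164,171): 7 bp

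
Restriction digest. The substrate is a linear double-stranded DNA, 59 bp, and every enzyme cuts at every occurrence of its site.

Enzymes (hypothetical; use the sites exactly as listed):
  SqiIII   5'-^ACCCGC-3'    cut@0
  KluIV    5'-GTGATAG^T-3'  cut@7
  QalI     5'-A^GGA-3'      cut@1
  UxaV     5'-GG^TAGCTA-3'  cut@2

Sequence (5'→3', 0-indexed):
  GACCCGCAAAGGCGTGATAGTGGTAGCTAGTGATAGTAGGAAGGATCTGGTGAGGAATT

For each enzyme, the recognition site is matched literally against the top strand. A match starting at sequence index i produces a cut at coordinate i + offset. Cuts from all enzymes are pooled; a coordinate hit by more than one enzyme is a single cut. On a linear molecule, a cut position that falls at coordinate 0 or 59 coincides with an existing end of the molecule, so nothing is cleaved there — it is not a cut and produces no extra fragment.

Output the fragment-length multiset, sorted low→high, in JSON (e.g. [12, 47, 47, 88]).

Scan for sites:
  SqiIII ACCCGC/0: at [1] ⇒ [1]
  KluIV GTGATAGT/7: at [13, 29] ⇒ [20, 36]
  QalI AGGA/1: at [37, 41, 52] ⇒ [38, 42, 53]
  UxaV GGTAGCTA/2: at [21] ⇒ [23]

Pooled cuts: [1, 20, 23, 36, 38, 42, 53]

Fragment lengths:
  [0,1): 1 bp
  [1,20): 19 bp
  [20,23): 3 bp
  [23,36): 13 bp
  [36,38): 2 bp
  [38,42): 4 bp
  [42,53): 11 bp
  [53,59): 6 bp

[1,2,3,4,6,11,13,19]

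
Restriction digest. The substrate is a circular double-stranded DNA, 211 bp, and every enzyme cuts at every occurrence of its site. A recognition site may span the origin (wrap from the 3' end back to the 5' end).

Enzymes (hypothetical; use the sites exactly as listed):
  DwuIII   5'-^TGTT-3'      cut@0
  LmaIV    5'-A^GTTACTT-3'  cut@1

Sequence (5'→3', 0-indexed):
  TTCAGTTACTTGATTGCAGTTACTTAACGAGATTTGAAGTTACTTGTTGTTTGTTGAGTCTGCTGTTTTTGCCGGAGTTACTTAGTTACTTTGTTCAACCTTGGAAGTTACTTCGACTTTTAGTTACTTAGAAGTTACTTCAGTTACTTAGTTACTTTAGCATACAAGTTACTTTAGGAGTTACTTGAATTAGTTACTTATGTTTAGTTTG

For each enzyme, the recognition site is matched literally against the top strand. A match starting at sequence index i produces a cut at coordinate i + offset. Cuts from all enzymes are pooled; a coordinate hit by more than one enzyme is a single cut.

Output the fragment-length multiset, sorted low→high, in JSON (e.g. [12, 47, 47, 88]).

[3,4,6,6,7,8,8,8,9,9,11,12,12,13,13,14,15,16,17,20]

Site scan:
  DwuIII TGTT/0: at [44, 47, 51, 63, 91, 200, 209] ⇒ [44, 47, 51, 63, 91, 200, 209]
  LmaIV AGTTACTT/1: at [3, 17, 37, 75, 83, 105, 121, 132, 141, 149, 166, 178, 191] ⇒ [4, 18, 38, 76, 84, 106, 122, 133, 142, 150, 167, 179, 192]

Pooled cuts: [4, 18, 38, 44, 47, 51, 63, 76, 84, 91, 106, 122, 133, 142, 150, 167, 179, 192, 200, 209]

Fragment lengths:
  4→18: 14 bp
  18→38: 20 bp
  38→44: 6 bp
  44→47: 3 bp
  47→51: 4 bp
  51→63: 12 bp
  63→76: 13 bp
  76→84: 8 bp
  84→91: 7 bp
  91→106: 15 bp
  106→122: 16 bp
  122→133: 11 bp
  133→142: 9 bp
  142→150: 8 bp
  150→167: 17 bp
  167→179: 12 bp
  179→192: 13 bp
  192→200: 8 bp
  200→209: 9 bp
  209→4 (wrap): 211-209+4 = 6 bp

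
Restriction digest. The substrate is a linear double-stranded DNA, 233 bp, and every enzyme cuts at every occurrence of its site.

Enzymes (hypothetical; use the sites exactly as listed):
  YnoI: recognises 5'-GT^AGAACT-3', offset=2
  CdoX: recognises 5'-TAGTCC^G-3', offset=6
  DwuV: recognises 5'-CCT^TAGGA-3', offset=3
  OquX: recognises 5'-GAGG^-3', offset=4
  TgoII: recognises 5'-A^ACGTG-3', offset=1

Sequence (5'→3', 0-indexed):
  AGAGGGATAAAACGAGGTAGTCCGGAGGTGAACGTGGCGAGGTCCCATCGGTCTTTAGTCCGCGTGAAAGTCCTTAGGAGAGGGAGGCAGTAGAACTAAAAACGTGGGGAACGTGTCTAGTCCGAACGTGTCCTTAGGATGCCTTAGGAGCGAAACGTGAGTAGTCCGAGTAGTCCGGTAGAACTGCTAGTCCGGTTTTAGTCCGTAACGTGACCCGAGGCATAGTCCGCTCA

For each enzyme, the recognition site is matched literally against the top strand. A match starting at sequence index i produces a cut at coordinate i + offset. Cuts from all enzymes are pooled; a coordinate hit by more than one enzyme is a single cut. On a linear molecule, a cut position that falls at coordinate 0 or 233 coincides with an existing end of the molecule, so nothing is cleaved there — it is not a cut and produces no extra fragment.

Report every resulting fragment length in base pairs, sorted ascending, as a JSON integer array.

[2,3,3,3,4,4,5,5,5,6,8,9,9,9,9,10,10,10,11,11,12,13,13,13,13,14,19]

Scan for sites:
  YnoI GTAGAACT/2: at [89, 177] ⇒ [91, 179]
  CdoX TAGTCCG/6: at [17, 55, 117, 161, 170, 187, 198, 222] ⇒ [23, 61, 123, 167, 176, 193, 204, 228]
  DwuV CCTTAGGA/3: at [71, 131, 141] ⇒ [74, 134, 144]
  OquX GAGG/4: at [1, 13, 24, 38, 79, 83, 216] ⇒ [5, 17, 28, 42, 83, 87, 220]
  TgoII AACGTG/1: at [30, 100, 109, 124, 153, 206] ⇒ [31, 101, 110, 125, 154, 207]

Pooled cuts: [5, 17, 23, 28, 31, 42, 61, 74, 83, 87, 91, 101, 110, 123, 125, 134, 144, 154, 167, 176, 179, 193, 204, 207, 220, 228]

Fragment lengths:
  [0,5): 5 bp
  [5,17): 12 bp
  [17,23): 6 bp
  [23,28): 5 bp
  [28,31): 3 bp
  [31,42): 11 bp
  [42,61): 19 bp
  [61,74): 13 bp
  [74,83): 9 bp
  [83,87): 4 bp
  [87,91): 4 bp
  [91,101): 10 bp
  [101,110): 9 bp
  [110,123): 13 bp
  [123,125): 2 bp
  [125,134): 9 bp
  [134,144): 10 bp
  [144,154): 10 bp
  [154,167): 13 bp
  [167,176): 9 bp
  [176,179): 3 bp
  [179,193): 14 bp
  [193,204): 11 bp
  [204,207): 3 bp
  [207,220): 13 bp
  [220,228): 8 bp
  [228,233): 5 bp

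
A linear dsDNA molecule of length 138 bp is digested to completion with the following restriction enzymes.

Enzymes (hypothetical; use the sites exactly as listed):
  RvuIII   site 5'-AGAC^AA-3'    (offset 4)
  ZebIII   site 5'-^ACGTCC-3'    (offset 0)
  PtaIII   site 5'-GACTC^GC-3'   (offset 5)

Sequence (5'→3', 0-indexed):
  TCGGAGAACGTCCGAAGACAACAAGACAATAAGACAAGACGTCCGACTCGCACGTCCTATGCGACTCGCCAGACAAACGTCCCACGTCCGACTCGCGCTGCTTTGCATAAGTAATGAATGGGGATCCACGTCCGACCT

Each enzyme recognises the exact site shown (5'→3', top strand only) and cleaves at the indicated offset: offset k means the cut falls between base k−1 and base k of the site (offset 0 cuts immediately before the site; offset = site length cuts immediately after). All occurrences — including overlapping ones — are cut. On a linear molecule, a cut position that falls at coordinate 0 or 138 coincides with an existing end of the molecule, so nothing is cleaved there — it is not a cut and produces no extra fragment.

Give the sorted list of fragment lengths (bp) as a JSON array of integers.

[2,2,3,7,7,7,8,8,11,11,11,12,16,33]

Per-enzyme occurrences:
  RvuIII AGACAA/4: at [15, 23, 31, 70] ⇒ [19, 27, 35, 74]
  ZebIII ACGTCC/0: at [7, 38, 51, 76, 83, 127] ⇒ [7, 38, 51, 76, 83, 127]
  PtaIII GACTCGC/5: at [44, 62, 89] ⇒ [49, 67, 94]

Pooled cuts: [7, 19, 27, 35, 38, 49, 51, 67, 74, 76, 83, 94, 127]

Fragments:
  [0,7): 7 bp
  [7,19): 12 bp
  [19,27): 8 bp
  [27,35): 8 bp
  [35,38): 3 bp
  [38,49): 11 bp
  [49,51): 2 bp
  [51,67): 16 bp
  [67,74): 7 bp
  [74,76): 2 bp
  [76,83): 7 bp
  [83,94): 11 bp
  [94,127): 33 bp
  [127,138): 11 bp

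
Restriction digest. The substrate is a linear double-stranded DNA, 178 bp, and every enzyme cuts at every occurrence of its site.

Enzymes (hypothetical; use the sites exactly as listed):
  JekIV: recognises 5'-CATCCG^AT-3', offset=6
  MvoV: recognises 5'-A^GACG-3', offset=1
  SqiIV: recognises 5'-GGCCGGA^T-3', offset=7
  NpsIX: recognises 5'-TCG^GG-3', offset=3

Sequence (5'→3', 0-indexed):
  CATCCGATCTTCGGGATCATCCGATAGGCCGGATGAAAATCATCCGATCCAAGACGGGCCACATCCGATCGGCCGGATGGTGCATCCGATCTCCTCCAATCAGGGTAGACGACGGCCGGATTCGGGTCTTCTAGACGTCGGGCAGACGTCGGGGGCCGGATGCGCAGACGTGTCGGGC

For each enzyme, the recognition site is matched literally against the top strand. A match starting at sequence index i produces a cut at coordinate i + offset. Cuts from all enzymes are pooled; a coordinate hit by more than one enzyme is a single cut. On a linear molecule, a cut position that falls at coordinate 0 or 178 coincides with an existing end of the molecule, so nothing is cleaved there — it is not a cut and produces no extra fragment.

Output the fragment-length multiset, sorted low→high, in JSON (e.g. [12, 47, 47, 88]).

Site scan:
  JekIV (CATCCGAT, off=6): starts [0, 17, 40, 61, 82] → cuts [6, 23, 46, 67, 88]
  MvoV (AGACG, off=1): starts [51, 106, 132, 143, 165] → cuts [52, 107, 133, 144, 166]
  SqiIV (GGCCGGAT, off=7): starts [26, 70, 113, 153] → cuts [33, 77, 120, 160]
  NpsIX (TCGGG, off=3): starts [10, 121, 137, 148, 172] → cuts [13, 124, 140, 151, 175]

All cut coordinates (distinct, sorted): [6, 13, 23, 33, 46, 52, 67, 77, 88, 107, 120, 124, 133, 140, 144, 151, 160, 166, 175]

Fragments:
  [0,6): 6 bp
  [6,13): 7 bp
  [13,23): 10 bp
  [23,33): 10 bp
  [33,46): 13 bp
  [46,52): 6 bp
  [52,67): 15 bp
  [67,77): 10 bp
  [77,88): 11 bp
  [88,107): 19 bp
  [107,120): 13 bp
  [120,124): 4 bp
  [124,133): 9 bp
  [133,140): 7 bp
  [140,144): 4 bp
  [144,151): 7 bp
  [151,160): 9 bp
  [160,166): 6 bp
  [166,175): 9 bp
  [175,178): 3 bp

[3,4,4,6,6,6,7,7,7,9,9,9,10,10,10,11,13,13,15,19]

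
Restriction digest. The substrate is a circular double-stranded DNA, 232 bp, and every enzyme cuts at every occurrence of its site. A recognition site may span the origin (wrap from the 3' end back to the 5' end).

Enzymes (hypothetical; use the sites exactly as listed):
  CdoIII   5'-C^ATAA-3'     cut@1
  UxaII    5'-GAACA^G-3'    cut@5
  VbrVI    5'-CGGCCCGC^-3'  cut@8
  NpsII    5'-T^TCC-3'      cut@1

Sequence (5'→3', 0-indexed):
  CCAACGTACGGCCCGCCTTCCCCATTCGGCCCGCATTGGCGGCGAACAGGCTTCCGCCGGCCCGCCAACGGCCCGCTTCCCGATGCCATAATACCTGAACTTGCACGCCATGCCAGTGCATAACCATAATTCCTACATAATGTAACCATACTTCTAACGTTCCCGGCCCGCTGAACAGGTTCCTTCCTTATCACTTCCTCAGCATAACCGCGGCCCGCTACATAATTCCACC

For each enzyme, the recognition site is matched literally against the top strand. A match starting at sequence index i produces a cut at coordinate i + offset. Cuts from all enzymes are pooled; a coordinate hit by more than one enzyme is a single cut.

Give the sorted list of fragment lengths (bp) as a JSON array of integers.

Scan for sites:
  CdoIII CATAA/1: at [86, 118, 124, 135, 202, 220] ⇒ [87, 119, 125, 136, 203, 221]
  UxaII GAACAG/5: at [43, 172] ⇒ [48, 177]
  VbrVI CGGCCCGC/8: at [8, 26, 57, 68, 163, 210] ⇒ [16, 34, 65, 76, 171, 218]
  NpsII TTCC/1: at [17, 51, 76, 129, 159, 179, 183, 194, 225] ⇒ [18, 52, 77, 130, 160, 180, 184, 195, 226]

Pooled cuts: [16, 18, 34, 48, 52, 65, 76, 77, 87, 119, 125, 130, 136, 160, 171, 177, 180, 184, 195, 203, 218, 221, 226]

Fragments:
  16→18: 2 bp
  18→34: 16 bp
  34→48: 14 bp
  48→52: 4 bp
  52→65: 13 bp
  65→76: 11 bp
  76→77: 1 bp
  77→87: 10 bp
  87→119: 32 bp
  119→125: 6 bp
  125→130: 5 bp
  130→136: 6 bp
  136→160: 24 bp
  160→171: 11 bp
  171→177: 6 bp
  177→180: 3 bp
  180→184: 4 bp
  184→195: 11 bp
  195→203: 8 bp
  203→218: 15 bp
  218→221: 3 bp
  221→226: 5 bp
  226→16 (wrap): 232-226+16 = 22 bp

[1,2,3,3,4,4,5,5,6,6,6,8,10,11,11,11,13,14,15,16,22,24,32]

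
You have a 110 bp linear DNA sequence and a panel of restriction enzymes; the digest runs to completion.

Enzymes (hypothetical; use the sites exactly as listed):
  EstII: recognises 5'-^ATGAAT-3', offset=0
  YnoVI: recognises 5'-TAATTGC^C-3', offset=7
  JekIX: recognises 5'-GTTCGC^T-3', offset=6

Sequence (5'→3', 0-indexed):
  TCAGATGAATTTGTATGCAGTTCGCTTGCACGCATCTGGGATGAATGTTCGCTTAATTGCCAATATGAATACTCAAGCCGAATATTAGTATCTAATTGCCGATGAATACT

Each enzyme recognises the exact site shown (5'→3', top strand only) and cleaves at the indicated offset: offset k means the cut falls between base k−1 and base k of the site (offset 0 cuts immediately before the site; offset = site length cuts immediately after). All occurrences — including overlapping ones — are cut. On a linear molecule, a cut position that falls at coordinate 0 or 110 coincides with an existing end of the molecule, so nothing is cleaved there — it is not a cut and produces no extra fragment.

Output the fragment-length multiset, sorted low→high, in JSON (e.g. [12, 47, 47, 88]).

Per-enzyme occurrences:
  EstII ATGAAT/0: at [4, 40, 64, 101] ⇒ [4, 40, 64, 101]
  YnoVI TAATTGCC/7: at [53, 92] ⇒ [60, 99]
  JekIX GTTCGCT/6: at [19, 46] ⇒ [25, 52]

All cut coordinates (distinct, sorted): [4, 25, 40, 52, 60, 64, 99, 101]

Fragments:
  [0,4): 4 bp
  [4,25): 21 bp
  [25,40): 15 bp
  [40,52): 12 bp
  [52,60): 8 bp
  [60,64): 4 bp
  [64,99): 35 bp
  [99,101): 2 bp
  [101,110): 9 bp

[2,4,4,8,9,12,15,21,35]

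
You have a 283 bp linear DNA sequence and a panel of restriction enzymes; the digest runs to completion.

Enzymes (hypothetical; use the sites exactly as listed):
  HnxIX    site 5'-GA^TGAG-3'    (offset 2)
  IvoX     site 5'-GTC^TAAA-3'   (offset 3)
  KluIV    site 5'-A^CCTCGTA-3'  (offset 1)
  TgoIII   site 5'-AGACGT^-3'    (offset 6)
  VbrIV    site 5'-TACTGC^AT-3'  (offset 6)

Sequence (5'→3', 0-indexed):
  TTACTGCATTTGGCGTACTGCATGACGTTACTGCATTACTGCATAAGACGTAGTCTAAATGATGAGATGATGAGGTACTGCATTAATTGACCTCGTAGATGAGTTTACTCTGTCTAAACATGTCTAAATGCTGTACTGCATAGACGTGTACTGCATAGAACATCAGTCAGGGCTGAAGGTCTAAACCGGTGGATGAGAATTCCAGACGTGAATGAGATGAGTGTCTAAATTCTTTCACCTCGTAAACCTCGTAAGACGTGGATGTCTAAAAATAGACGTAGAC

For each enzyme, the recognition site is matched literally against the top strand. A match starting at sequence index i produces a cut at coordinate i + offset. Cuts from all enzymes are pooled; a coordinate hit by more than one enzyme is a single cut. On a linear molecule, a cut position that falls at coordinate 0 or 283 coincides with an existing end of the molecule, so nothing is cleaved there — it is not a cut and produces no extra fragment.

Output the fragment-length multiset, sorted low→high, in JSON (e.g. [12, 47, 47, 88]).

Scan for sites:
  HnxIX (GATGAG, off=2): starts [60, 68, 97, 191, 215] → cuts [62, 70, 99, 193, 217]
  IvoX (GTCTAAA, off=3): starts [52, 111, 121, 178, 222, 263] → cuts [55, 114, 124, 181, 225, 266]
  KluIV (ACCTCGTA, off=1): starts [89, 236, 245] → cuts [90, 237, 246]
  TgoIII (AGACGT, off=6): starts [45, 141, 203, 253, 273] → cuts [51, 147, 209, 259, 279]
  VbrIV (TACTGCAT, off=6): starts [1, 15, 28, 36, 75, 133, 148] → cuts [7, 21, 34, 42, 81, 139, 154]

All cut coordinates (distinct, sorted): [7, 21, 34, 42, 51, 55, 62, 70, 81, 90, 99, 114, 124, 139, 147, 154, 181, 193, 209, 217, 225, 237, 246, 259, 266, 279]

Fragments:
  [0,7): 7 bp
  [7,21): 14 bp
  [21,34): 13 bp
  [34,42): 8 bp
  [42,51): 9 bp
  [51,55): 4 bp
  [55,62): 7 bp
  [62,70): 8 bp
  [70,81): 11 bp
  [81,90): 9 bp
  [90,99): 9 bp
  [99,114): 15 bp
  [114,124): 10 bp
  [124,139): 15 bp
  [139,147): 8 bp
  [147,154): 7 bp
  [154,181): 27 bp
  [181,193): 12 bp
  [193,209): 16 bp
  [209,217): 8 bp
  [217,225): 8 bp
  [225,237): 12 bp
  [237,246): 9 bp
  [246,259): 13 bp
  [259,266): 7 bp
  [266,279): 13 bp
  [279,283): 4 bp

[4,4,7,7,7,7,8,8,8,8,8,9,9,9,9,10,11,12,12,13,13,13,14,15,15,16,27]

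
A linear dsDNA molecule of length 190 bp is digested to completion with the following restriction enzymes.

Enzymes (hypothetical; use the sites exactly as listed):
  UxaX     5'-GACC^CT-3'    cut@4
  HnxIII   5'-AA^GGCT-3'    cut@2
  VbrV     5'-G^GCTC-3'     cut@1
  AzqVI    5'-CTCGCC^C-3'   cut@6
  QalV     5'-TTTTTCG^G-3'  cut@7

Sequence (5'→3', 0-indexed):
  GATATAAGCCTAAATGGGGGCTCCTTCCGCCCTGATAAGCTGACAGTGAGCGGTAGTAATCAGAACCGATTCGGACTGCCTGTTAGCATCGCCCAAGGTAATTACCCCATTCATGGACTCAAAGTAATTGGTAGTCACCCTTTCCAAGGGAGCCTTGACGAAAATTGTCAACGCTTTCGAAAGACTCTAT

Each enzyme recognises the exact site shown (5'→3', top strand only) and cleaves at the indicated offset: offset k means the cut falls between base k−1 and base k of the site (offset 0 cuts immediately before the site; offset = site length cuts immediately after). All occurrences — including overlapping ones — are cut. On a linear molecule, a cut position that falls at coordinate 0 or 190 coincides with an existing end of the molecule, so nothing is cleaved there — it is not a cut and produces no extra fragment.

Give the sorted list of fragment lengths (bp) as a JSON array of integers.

Site scan:
  UxaX (GACCCT, off=4): no sites
  HnxIII (AAGGCT, off=2): no sites
  VbrV (GGCTC, off=1): starts [18] → cuts [19]
  AzqVI (CTCGCCC, off=6): no sites
  QalV (TTTTTCGG, off=7): no sites

Pooled cuts: [19]

Fragments:
  [0,19): 19 bp
  [19,190): 171 bp

[19,171]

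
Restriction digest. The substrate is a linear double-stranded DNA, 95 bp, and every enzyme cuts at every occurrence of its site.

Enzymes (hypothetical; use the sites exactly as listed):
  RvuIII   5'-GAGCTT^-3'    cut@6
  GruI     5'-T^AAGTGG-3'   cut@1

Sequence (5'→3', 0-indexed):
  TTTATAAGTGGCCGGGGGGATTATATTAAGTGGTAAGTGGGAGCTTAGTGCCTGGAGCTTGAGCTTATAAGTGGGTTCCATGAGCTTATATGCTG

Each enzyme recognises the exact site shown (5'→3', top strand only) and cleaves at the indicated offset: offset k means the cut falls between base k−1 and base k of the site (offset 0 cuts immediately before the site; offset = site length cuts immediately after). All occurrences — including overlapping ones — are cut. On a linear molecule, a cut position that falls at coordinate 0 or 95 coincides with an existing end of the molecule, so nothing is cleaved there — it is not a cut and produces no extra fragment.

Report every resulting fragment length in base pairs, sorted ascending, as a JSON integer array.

[2,5,6,7,8,12,14,19,22]

Per-enzyme occurrences:
  RvuIII GAGCTT/6: at [40, 54, 60, 81] ⇒ [46, 60, 66, 87]
  GruI TAAGTGG/1: at [4, 26, 33, 67] ⇒ [5, 27, 34, 68]

Pooled cuts: [5, 27, 34, 46, 60, 66, 68, 87]

Fragments:
  [0,5): 5 bp
  [5,27): 22 bp
  [27,34): 7 bp
  [34,46): 12 bp
  [46,60): 14 bp
  [60,66): 6 bp
  [66,68): 2 bp
  [68,87): 19 bp
  [87,95): 8 bp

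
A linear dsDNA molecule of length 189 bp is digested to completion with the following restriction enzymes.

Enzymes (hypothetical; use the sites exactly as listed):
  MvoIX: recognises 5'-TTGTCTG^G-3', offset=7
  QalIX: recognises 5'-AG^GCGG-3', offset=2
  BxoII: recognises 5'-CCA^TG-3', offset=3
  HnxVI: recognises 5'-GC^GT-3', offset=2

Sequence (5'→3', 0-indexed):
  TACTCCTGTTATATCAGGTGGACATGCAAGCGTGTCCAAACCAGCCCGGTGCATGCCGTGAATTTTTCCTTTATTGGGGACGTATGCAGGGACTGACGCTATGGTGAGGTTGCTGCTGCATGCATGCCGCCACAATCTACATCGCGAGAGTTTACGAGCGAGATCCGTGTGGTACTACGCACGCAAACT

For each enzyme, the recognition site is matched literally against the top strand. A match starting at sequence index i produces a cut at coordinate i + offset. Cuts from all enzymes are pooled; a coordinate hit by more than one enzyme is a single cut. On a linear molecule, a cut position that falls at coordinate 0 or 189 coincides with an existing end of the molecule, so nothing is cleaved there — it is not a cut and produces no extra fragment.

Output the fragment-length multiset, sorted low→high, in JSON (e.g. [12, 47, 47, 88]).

Site scan:
  MvoIX (TTGTCTGG, off=7): no sites
  QalIX (AGGCGG, off=2): no sites
  BxoII (CCATG, off=3): no sites
  HnxVI GCGT/2: at [29] ⇒ [31]

All cut coordinates (distinct, sorted): [31]

Fragment lengths:
  [0,31): 31 bp
  [31,189): 158 bp

[31,158]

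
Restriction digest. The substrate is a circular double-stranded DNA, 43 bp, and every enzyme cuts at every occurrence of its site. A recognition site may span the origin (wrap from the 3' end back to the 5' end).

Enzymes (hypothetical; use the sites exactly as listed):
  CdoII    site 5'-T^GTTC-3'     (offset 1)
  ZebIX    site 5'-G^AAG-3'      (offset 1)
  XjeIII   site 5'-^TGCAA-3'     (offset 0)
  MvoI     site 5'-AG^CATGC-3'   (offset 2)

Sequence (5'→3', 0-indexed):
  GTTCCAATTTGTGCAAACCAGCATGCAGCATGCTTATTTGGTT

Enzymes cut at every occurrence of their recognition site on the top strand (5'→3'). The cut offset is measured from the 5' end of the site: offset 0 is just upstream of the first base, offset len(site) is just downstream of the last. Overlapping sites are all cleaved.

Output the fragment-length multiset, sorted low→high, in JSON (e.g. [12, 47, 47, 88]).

[7,10,11,15]

Scan for sites:
  CdoII TGTTC/1: at [42] ⇒ [0]
  ZebIX (GAAG, off=1): no sites
  XjeIII TGCAA/0: at [11] ⇒ [11]
  MvoI AGCATGC/2: at [19, 26] ⇒ [21, 28]

All cut coordinates (distinct, sorted): [0, 11, 21, 28]

Fragments:
  0→11: 11 bp
  11→21: 10 bp
  21→28: 7 bp
  28→0 (wrap): 43-28+0 = 15 bp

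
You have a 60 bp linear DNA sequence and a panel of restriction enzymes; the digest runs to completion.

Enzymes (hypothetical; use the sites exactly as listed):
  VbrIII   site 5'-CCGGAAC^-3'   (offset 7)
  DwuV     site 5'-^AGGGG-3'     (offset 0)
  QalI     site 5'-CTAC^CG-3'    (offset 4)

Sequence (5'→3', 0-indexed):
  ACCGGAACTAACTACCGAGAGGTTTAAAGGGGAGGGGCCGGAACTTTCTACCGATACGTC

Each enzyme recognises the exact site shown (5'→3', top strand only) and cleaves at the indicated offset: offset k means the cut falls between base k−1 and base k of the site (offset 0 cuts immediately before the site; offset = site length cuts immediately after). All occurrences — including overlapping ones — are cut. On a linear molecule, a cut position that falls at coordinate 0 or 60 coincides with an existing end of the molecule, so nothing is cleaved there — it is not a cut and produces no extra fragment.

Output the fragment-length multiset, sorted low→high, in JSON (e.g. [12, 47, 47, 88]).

Scan for sites:
  VbrIII (CCGGAAC, off=7): starts [1, 37] → cuts [8, 44]
  DwuV (AGGGG, off=0): starts [27, 32] → cuts [27, 32]
  QalI (CTACCG, off=4): starts [11, 47] → cuts [15, 51]

Pooled cuts: [8, 15, 27, 32, 44, 51]

Fragments:
  [0,8): 8 bp
  [8,15): 7 bp
  [15,27): 12 bp
  [27,32): 5 bp
  [32,44): 12 bp
  [44,51): 7 bp
  [51,60): 9 bp

[5,7,7,8,9,12,12]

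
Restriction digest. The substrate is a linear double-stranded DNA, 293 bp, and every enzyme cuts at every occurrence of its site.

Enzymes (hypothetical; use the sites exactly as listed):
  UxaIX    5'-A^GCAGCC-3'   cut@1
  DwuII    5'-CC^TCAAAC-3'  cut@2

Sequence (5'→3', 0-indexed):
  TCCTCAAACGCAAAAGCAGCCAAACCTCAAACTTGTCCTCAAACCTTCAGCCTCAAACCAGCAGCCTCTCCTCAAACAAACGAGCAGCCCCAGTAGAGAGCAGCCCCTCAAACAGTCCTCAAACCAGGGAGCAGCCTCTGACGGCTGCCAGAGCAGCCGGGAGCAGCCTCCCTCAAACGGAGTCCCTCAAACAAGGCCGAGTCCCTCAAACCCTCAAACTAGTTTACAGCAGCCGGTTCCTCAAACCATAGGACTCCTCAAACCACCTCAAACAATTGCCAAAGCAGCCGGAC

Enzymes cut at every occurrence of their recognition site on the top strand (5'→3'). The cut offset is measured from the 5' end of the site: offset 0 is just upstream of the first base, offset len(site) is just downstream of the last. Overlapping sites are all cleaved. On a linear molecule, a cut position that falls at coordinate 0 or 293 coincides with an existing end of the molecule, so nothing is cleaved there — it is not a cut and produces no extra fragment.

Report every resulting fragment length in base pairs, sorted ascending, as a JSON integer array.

Site scan:
  UxaIX AGCAGCC/1: at [14, 59, 82, 98, 129, 151, 161, 227, 282] ⇒ [15, 60, 83, 99, 130, 152, 162, 228, 283]
  DwuII CCTCAAAC/2: at [1, 24, 36, 50, 69, 105, 116, 170, 184, 203, 211, 238, 255, 265] ⇒ [3, 26, 38, 52, 71, 107, 118, 172, 186, 205, 213, 240, 257, 267]

Pooled cuts: [3, 15, 26, 38, 52, 60, 71, 83, 99, 107, 118, 130, 152, 162, 172, 186, 205, 213, 228, 240, 257, 267, 283]

Fragments:
  [0,3): 3 bp
  [3,15): 12 bp
  [15,26): 11 bp
  [26,38): 12 bp
  [38,52): 14 bp
  [52,60): 8 bp
  [60,71): 11 bp
  [71,83): 12 bp
  [83,99): 16 bp
  [99,107): 8 bp
  [107,118): 11 bp
  [118,130): 12 bp
  [130,152): 22 bp
  [152,162): 10 bp
  [162,172): 10 bp
  [172,186): 14 bp
  [186,205): 19 bp
  [205,213): 8 bp
  [213,228): 15 bp
  [228,240): 12 bp
  [240,257): 17 bp
  [257,267): 10 bp
  [267,283): 16 bp
  [283,293): 10 bp

[3,8,8,8,10,10,10,10,11,11,11,12,12,12,12,12,14,14,15,16,16,17,19,22]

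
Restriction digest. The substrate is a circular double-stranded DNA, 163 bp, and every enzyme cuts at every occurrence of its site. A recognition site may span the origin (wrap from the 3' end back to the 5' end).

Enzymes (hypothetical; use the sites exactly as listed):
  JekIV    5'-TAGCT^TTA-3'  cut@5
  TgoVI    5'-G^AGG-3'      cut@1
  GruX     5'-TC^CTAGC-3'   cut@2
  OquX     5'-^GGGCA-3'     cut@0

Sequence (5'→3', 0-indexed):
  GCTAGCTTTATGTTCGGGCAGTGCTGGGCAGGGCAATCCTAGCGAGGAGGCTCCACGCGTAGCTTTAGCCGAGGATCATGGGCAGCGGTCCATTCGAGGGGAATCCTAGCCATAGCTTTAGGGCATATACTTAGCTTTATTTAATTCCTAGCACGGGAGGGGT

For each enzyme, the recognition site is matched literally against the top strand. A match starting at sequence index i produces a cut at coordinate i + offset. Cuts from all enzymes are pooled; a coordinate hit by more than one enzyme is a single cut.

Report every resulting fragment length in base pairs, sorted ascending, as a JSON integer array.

[3,3,5,6,7,8,8,8,9,10,10,11,12,13,16,17,17]

Site scan:
  JekIV TAGCTTTA/5: at [2, 59, 112, 131] ⇒ [7, 64, 117, 136]
  TgoVI GAGG/1: at [43, 46, 70, 95, 156] ⇒ [44, 47, 71, 96, 157]
  GruX TCCTAGC/2: at [36, 103, 145] ⇒ [38, 105, 147]
  OquX GGGCA/0: at [15, 25, 30, 79, 120] ⇒ [15, 25, 30, 79, 120]

All cut coordinates (distinct, sorted): [7, 15, 25, 30, 38, 44, 47, 64, 71, 79, 96, 105, 117, 120, 136, 147, 157]

Fragments:
  7→15: 8 bp
  15→25: 10 bp
  25→30: 5 bp
  30→38: 8 bp
  38→44: 6 bp
  44→47: 3 bp
  47→64: 17 bp
  64→71: 7 bp
  71→79: 8 bp
  79→96: 17 bp
  96→105: 9 bp
  105→117: 12 bp
  117→120: 3 bp
  120→136: 16 bp
  136→147: 11 bp
  147→157: 10 bp
  157→7 (wrap): 163-157+7 = 13 bp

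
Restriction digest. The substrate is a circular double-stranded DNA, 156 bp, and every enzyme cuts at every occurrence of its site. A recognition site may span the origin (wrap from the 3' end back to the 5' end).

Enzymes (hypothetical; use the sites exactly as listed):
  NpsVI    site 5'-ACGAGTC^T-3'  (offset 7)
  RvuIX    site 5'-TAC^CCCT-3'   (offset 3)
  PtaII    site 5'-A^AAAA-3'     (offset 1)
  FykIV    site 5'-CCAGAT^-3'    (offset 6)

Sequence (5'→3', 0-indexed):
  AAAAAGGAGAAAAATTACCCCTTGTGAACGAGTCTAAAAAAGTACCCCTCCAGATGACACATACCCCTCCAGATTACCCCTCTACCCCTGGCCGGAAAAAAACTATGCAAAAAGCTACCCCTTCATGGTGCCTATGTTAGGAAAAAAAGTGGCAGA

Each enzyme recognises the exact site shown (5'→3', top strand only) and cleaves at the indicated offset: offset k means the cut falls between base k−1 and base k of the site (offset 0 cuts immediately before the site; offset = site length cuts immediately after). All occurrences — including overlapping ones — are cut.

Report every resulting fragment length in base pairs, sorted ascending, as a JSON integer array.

Scan for sites:
  NpsVI (ACGAGTCT, off=7): starts [27] → cuts [34]
  RvuIX (TACCCCT, off=3): starts [15, 42, 61, 74, 82, 115] → cuts [18, 45, 64, 77, 85, 118]
  PtaII (AAAAA, off=1): starts [0, 9, 35, 36, 95, 96, 97, 108, 141, 142, 143, 155] → cuts [0, 1, 10, 36, 37, 96, 97, 98, 109, 142, 143, 144]
  FykIV (CCAGAT, off=6): starts [49, 68] → cuts [55, 74]

All cut coordinates (distinct, sorted): [0, 1, 10, 18, 34, 36, 37, 45, 55, 64, 74, 77, 85, 96, 97, 98, 109, 118, 142, 143, 144]

Fragment lengths:
  0→1: 1 bp
  1→10: 9 bp
  10→18: 8 bp
  18→34: 16 bp
  34→36: 2 bp
  36→37: 1 bp
  37→45: 8 bp
  45→55: 10 bp
  55→64: 9 bp
  64→74: 10 bp
  74→77: 3 bp
  77→85: 8 bp
  85→96: 11 bp
  96→97: 1 bp
  97→98: 1 bp
  98→109: 11 bp
  109→118: 9 bp
  118→142: 24 bp
  142→143: 1 bp
  143→144: 1 bp
  144→0 (wrap): 156-144+0 = 12 bp

[1,1,1,1,1,1,2,3,8,8,8,9,9,9,10,10,11,11,12,16,24]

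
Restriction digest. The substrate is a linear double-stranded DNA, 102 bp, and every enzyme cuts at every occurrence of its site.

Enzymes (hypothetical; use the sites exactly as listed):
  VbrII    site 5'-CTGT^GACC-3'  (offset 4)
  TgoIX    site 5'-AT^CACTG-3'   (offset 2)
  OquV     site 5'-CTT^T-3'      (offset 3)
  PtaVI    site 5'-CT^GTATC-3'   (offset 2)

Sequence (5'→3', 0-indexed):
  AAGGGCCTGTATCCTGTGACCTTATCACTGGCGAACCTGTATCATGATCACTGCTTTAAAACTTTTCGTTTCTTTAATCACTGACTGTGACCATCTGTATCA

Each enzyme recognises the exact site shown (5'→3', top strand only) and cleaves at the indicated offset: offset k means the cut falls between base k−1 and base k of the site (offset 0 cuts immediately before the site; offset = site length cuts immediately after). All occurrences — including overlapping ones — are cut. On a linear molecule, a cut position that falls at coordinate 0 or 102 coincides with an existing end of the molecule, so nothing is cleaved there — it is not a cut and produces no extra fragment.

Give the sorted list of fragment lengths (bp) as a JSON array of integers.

Site scan:
  VbrII CTGTGACC/4: at [13, 84] ⇒ [17, 88]
  TgoIX ATCACTG/2: at [23, 46, 76] ⇒ [25, 48, 78]
  OquV CTTT/3: at [53, 61, 71] ⇒ [56, 64, 74]
  PtaVI CTGTATC/2: at [6, 36, 94] ⇒ [8, 38, 96]

Pooled cuts: [8, 17, 25, 38, 48, 56, 64, 74, 78, 88, 96]

Fragment lengths:
  [0,8): 8 bp
  [8,17): 9 bp
  [17,25): 8 bp
  [25,38): 13 bp
  [38,48): 10 bp
  [48,56): 8 bp
  [56,64): 8 bp
  [64,74): 10 bp
  [74,78): 4 bp
  [78,88): 10 bp
  [88,96): 8 bp
  [96,102): 6 bp

[4,6,8,8,8,8,8,9,10,10,10,13]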